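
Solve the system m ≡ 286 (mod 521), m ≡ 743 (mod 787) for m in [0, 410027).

47176

521⁻¹ mod 787: 521·429 ≡ 1 (mod 787), so 521⁻¹ ≡ 429.
m = 286 + 521·((743 − 286)·429 mod 787) = 286 + 521·90 = 47176.
Check: 47176 mod 521 = 286, 47176 mod 787 = 743. ✓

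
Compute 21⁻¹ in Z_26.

5

Run the extended Euclidean algorithm:
26 = 1·21 + 5
21 = 4·5 + 1
5 = 5·1 + 0
gcd(21, 26) = 1, so the inverse exists.
Bézout: 1 = −4·26 + 5·21.
So 21⁻¹ ≡ 5 (mod 26).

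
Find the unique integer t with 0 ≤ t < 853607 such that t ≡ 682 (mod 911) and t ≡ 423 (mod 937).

42588

911⁻¹ mod 937: 911·36 ≡ 1 (mod 937), so 911⁻¹ ≡ 36.
t = 682 + 911·((423 − 682)·36 mod 937) = 682 + 911·46 = 42588.
Check: 42588 mod 911 = 682, 42588 mod 937 = 423. ✓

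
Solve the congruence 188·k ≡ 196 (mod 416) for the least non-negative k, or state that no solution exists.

63

gcd(188, 416) = 4, and 4 | 196, so solutions exist.
Divide through by 4: 47·k mod 104 = 49.
47⁻¹ ≡ 31 (mod 104).
k ≡ 31·49 ≡ 63 (mod 104).
The smallest non-negative solution is k = 63.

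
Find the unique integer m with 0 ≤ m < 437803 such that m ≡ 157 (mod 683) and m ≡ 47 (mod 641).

683⁻¹ mod 641: 683*290 ≡ 1 (mod 641), so 683⁻¹ ≡ 290.
m = 157 + 683*((47 − 157)*290 mod 641) = 157 + 683*150 = 102607.

102607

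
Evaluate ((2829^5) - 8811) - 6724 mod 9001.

(2829)^5 ≡ 2909 (mod 9001)
2909 - 8811 = -5902 ≡ 3099 (mod 9001)
3099 - 6724 = -3625 ≡ 5376 (mod 9001)

5376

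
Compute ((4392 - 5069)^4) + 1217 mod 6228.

3402

4392 - 5069 = -677 ≡ 5551 (mod 6228)
(5551)^4 ≡ 2185 (mod 6228)
2185 + 1217 = 3402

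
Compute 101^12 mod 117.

1

Using repeated squaring:
12 in binary is 1100, i.e. 12 = 8 + 4.
101^1 ≡ 101 (mod 117)
101^2 ≡ 101^2 = 10201 ≡ 22 (mod 117)
101^4 ≡ 22^2 = 484 ≡ 16 (mod 117)
101^8 ≡ 16^2 = 256 ≡ 22 (mod 117)
101^12 = 101^8 · 101^4 ≡ 22 · 16 (mod 117).
22 · 16 = 352 ≡ 1 (mod 117).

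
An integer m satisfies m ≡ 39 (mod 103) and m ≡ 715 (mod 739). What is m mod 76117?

40621

103⁻¹ mod 739: 103*287 ≡ 1 (mod 739), so 103⁻¹ ≡ 287.
m = 39 + 103*((715 − 39)*287 mod 739) = 39 + 103*394 = 40621.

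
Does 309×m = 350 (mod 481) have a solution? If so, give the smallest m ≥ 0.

451

gcd(309, 481) = 1, so a unique solution mod 481 exists.
309⁻¹ ≡ 316 (mod 481).
m ≡ 316×350 ≡ 451 (mod 481).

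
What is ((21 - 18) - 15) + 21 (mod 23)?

9

21 - 18 = 3
3 - 15 = -12 ≡ 11 (mod 23)
11 + 21 = 32 ≡ 9 (mod 23)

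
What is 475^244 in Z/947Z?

412

244 in binary is 11110100, i.e. 244 = 128 + 64 + 32 + 16 + 4.
475^1 ≡ 475 (mod 947)
475^2 ≡ 475^2 = 225625 ≡ 239 (mod 947)
475^4 ≡ 239^2 = 57121 ≡ 301 (mod 947)
475^8 ≡ 301^2 = 90601 ≡ 636 (mod 947)
475^16 ≡ 636^2 = 404496 ≡ 127 (mod 947)
475^32 ≡ 127^2 = 16129 ≡ 30 (mod 947)
475^64 ≡ 30^2 = 900 (mod 947)
475^128 ≡ 900^2 = 810000 ≡ 315 (mod 947)
475^244 = 475^128 * 475^64 * 475^32 * 475^16 * 475^4 ≡ 315 * 900 * 30 * 127 * 301 (mod 947).
Accumulate the product:
315 * 900 = 283500 ≡ 347
347 * 30 = 10410 ≡ 940
940 * 127 = 119380 ≡ 58
58 * 301 = 17458 ≡ 412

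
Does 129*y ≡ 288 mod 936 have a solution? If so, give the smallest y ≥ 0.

gcd(129, 936) = 3, and 3 | 288, so solutions exist.
Divide through by 3: 43*y = 96 (mod 312).
43⁻¹ ≡ 283 (mod 312).
y ≡ 283*96 ≡ 24 (mod 312).
The smallest non-negative solution is y = 24.

24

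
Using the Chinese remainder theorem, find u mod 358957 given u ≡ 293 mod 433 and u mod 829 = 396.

433⁻¹ mod 829: 433·605 ≡ 1 (mod 829), so 433⁻¹ ≡ 605.
u = 293 + 433·((396 − 293)·605 mod 829) = 293 + 433·140 = 60913.
Check: 60913 mod 433 = 293, 60913 mod 829 = 396. ✓

60913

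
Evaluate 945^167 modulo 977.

167 in binary is 10100111, i.e. 167 = 128 + 32 + 4 + 2 + 1.
945^1 ≡ 945 (mod 977)
945^2 ≡ 945^2 = 893025 ≡ 47 (mod 977)
945^4 ≡ 47^2 = 2209 ≡ 255 (mod 977)
945^8 ≡ 255^2 = 65025 ≡ 543 (mod 977)
945^16 ≡ 543^2 = 294849 ≡ 772 (mod 977)
945^32 ≡ 772^2 = 595984 ≡ 14 (mod 977)
945^64 ≡ 14^2 = 196 (mod 977)
945^128 ≡ 196^2 = 38416 ≡ 313 (mod 977)
945^167 = 945^128 * 945^32 * 945^4 * 945^2 * 945^1 ≡ 313 * 14 * 255 * 47 * 945 (mod 977).
Accumulate the product:
313 * 14 = 4382 ≡ 474
474 * 255 = 120870 ≡ 699
699 * 47 = 32853 ≡ 612
612 * 945 = 578340 ≡ 933

933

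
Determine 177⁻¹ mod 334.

Apply the Euclidean algorithm and back-substitute:
334 = 1×177 + 157
177 = 1×157 + 20
157 = 7×20 + 17
20 = 1×17 + 3
17 = 5×3 + 2
3 = 1×2 + 1
2 = 2×1 + 0
gcd(177, 334) = 1, so the inverse exists.
Back-substitute for 1:
1 = 1×3 − 1×2
  = −1×17 + 6×3
  = 6×20 − 7×17
  = −7×157 + 55×20
  = 55×177 − 62×157
  = −62×334 + 117×177
So 177⁻¹ ≡ 117 (mod 334).

117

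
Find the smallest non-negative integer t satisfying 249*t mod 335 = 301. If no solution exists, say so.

gcd(249, 335) = 1, so a unique solution mod 335 exists.
249⁻¹ ≡ 74 (mod 335).
t ≡ 74*301 ≡ 164 (mod 335).

164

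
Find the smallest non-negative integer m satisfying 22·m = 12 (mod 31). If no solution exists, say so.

9

gcd(22, 31) = 1, so a unique solution mod 31 exists.
22⁻¹ ≡ 24 (mod 31).
m ≡ 24·12 ≡ 9 (mod 31).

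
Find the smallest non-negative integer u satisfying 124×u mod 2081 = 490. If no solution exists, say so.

gcd(124, 2081) = 1, so a unique solution mod 2081 exists.
124⁻¹ ≡ 386 (mod 2081).
u ≡ 386×490 ≡ 1850 (mod 2081).

1850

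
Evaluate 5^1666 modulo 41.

Compute successive squares:
1666 in binary is 11010000010, i.e. 1666 = 1024 + 512 + 128 + 2.
5^1 ≡ 5 (mod 41)
5^2 ≡ 5^2 = 25 (mod 41)
5^4 ≡ 25^2 = 625 ≡ 10 (mod 41)
5^8 ≡ 10^2 = 100 ≡ 18 (mod 41)
5^16 ≡ 18^2 = 324 ≡ 37 (mod 41)
5^32 ≡ 37^2 = 1369 ≡ 16 (mod 41)
5^64 ≡ 16^2 = 256 ≡ 10 (mod 41)
5^128 ≡ 10^2 = 100 ≡ 18 (mod 41)
5^256 ≡ 18^2 = 324 ≡ 37 (mod 41)
5^512 ≡ 37^2 = 1369 ≡ 16 (mod 41)
5^1024 ≡ 16^2 = 256 ≡ 10 (mod 41)
5^1666 = 5^1024 * 5^512 * 5^128 * 5^2 ≡ 10 * 16 * 18 * 25 (mod 41).
Accumulate the product:
10 * 16 = 160 ≡ 37
37 * 18 = 666 ≡ 10
10 * 25 = 250 ≡ 4

4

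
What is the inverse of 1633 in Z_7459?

1215

Apply the Euclidean algorithm and back-substitute:
7459 = 4×1633 + 927
1633 = 1×927 + 706
927 = 1×706 + 221
706 = 3×221 + 43
221 = 5×43 + 6
43 = 7×6 + 1
6 = 6×1 + 0
gcd(1633, 7459) = 1, so the inverse exists.
Bézout: 1 = −266×7459 + 1215×1633.
So 1633⁻¹ ≡ 1215 (mod 7459).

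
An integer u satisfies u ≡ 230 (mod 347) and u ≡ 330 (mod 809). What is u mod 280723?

121680

347⁻¹ mod 809: 347·408 ≡ 1 (mod 809), so 347⁻¹ ≡ 408.
u = 230 + 347·((330 − 230)·408 mod 809) = 230 + 347·350 = 121680.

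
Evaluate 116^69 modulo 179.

Compute successive squares:
69 in binary is 1000101, i.e. 69 = 64 + 4 + 1.
116^1 ≡ 116 (mod 179)
116^2 ≡ 116^2 = 13456 ≡ 31 (mod 179)
116^4 ≡ 31^2 = 961 ≡ 66 (mod 179)
116^8 ≡ 66^2 = 4356 ≡ 60 (mod 179)
116^16 ≡ 60^2 = 3600 ≡ 20 (mod 179)
116^32 ≡ 20^2 = 400 ≡ 42 (mod 179)
116^64 ≡ 42^2 = 1764 ≡ 153 (mod 179)
116^69 = 116^64 * 116^4 * 116^1 ≡ 153 * 66 * 116 (mod 179).
Accumulate the product:
153 * 66 = 10098 ≡ 74
74 * 116 = 8584 ≡ 171

171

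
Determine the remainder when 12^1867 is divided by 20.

By square-and-multiply:
1867 in binary is 11101001011, i.e. 1867 = 1024 + 512 + 256 + 64 + 8 + 2 + 1.
12^1 ≡ 12 (mod 20)
12^2 ≡ 12^2 = 144 ≡ 4 (mod 20)
12^4 ≡ 4^2 = 16 (mod 20)
12^8 ≡ 16^2 = 256 ≡ 16 (mod 20)
12^16 ≡ 16^2 = 256 ≡ 16 (mod 20)
12^32 ≡ 16^2 = 256 ≡ 16 (mod 20)
12^64 ≡ 16^2 = 256 ≡ 16 (mod 20)
12^128 ≡ 16^2 = 256 ≡ 16 (mod 20)
12^256 ≡ 16^2 = 256 ≡ 16 (mod 20)
12^512 ≡ 16^2 = 256 ≡ 16 (mod 20)
12^1024 ≡ 16^2 = 256 ≡ 16 (mod 20)
12^1867 = 12^1024 · 12^512 · 12^256 · 12^64 · 12^8 · 12^2 · 12^1 ≡ 16 · 16 · 16 · 16 · 16 · 4 · 12 (mod 20).
Accumulate the product:
16 · 16 = 256 ≡ 16
16 · 16 = 256 ≡ 16
16 · 16 = 256 ≡ 16
16 · 16 = 256 ≡ 16
16 · 4 = 64 ≡ 4
4 · 12 = 48 ≡ 8

8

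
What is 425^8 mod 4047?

Using repeated squaring:
425^1 ≡ 425 (mod 4047)
425^2 ≡ 425^2 = 180625 ≡ 2557 (mod 4047)
425^4 ≡ 2557^2 = 6538249 ≡ 2344 (mod 4047)
425^8 ≡ 2344^2 = 5494336 ≡ 2557 (mod 4047)
So 425^8 ≡ 2557 (mod 4047).

2557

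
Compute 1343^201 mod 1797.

By square-and-multiply:
201 in binary is 11001001, i.e. 201 = 128 + 64 + 8 + 1.
1343^1 ≡ 1343 (mod 1797)
1343^2 ≡ 1343^2 = 1803649 ≡ 1258 (mod 1797)
1343^4 ≡ 1258^2 = 1582564 ≡ 1204 (mod 1797)
1343^8 ≡ 1204^2 = 1449616 ≡ 1234 (mod 1797)
1343^16 ≡ 1234^2 = 1522756 ≡ 697 (mod 1797)
1343^32 ≡ 697^2 = 485809 ≡ 619 (mod 1797)
1343^64 ≡ 619^2 = 383161 ≡ 400 (mod 1797)
1343^128 ≡ 400^2 = 160000 ≡ 67 (mod 1797)
1343^201 = 1343^128 · 1343^64 · 1343^8 · 1343^1 ≡ 67 · 400 · 1234 · 1343 (mod 1797).
Accumulate the product:
67 · 400 = 26800 ≡ 1642
1642 · 1234 = 2026228 ≡ 1009
1009 · 1343 = 1355087 ≡ 149

149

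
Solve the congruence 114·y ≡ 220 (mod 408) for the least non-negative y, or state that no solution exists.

gcd(114, 408) = 6, and 6 does not divide 220.
So the congruence has no solution.

no solution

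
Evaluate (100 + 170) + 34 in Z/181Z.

123

100 + 170 = 270 ≡ 89 (mod 181)
89 + 34 = 123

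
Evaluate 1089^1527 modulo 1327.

873

1527 in binary is 10111110111, i.e. 1527 = 1024 + 256 + 128 + 64 + 32 + 16 + 4 + 2 + 1.
1089^1 ≡ 1089 (mod 1327)
1089^2 ≡ 1089^2 = 1185921 ≡ 910 (mod 1327)
1089^4 ≡ 910^2 = 828100 ≡ 52 (mod 1327)
1089^8 ≡ 52^2 = 2704 ≡ 50 (mod 1327)
1089^16 ≡ 50^2 = 2500 ≡ 1173 (mod 1327)
1089^32 ≡ 1173^2 = 1375929 ≡ 1157 (mod 1327)
1089^64 ≡ 1157^2 = 1338649 ≡ 1033 (mod 1327)
1089^128 ≡ 1033^2 = 1067089 ≡ 181 (mod 1327)
1089^256 ≡ 181^2 = 32761 ≡ 913 (mod 1327)
1089^512 ≡ 913^2 = 833569 ≡ 213 (mod 1327)
1089^1024 ≡ 213^2 = 45369 ≡ 251 (mod 1327)
1089^1527 = 1089^1024 * 1089^256 * 1089^128 * 1089^64 * 1089^32 * 1089^16 * 1089^4 * 1089^2 * 1089^1 ≡ 251 * 913 * 181 * 1033 * 1157 * 1173 * 52 * 910 * 1089 (mod 1327).
Accumulate the product:
251 * 913 = 229163 ≡ 919
919 * 181 = 166339 ≡ 464
464 * 1033 = 479312 ≡ 265
265 * 1157 = 306605 ≡ 68
68 * 1173 = 79764 ≡ 144
144 * 52 = 7488 ≡ 853
853 * 910 = 776230 ≡ 1262
1262 * 1089 = 1374318 ≡ 873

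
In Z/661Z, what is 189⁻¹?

7

Run the extended Euclidean algorithm:
661 = 3×189 + 94
189 = 2×94 + 1
94 = 94×1 + 0
gcd(189, 661) = 1, so the inverse exists.
Back-substitute for 1:
1 = 1×189 − 2×94
  = −2×661 + 7×189
So 189⁻¹ ≡ 7 (mod 661).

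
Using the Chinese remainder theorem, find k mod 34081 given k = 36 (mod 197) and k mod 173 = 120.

197⁻¹ mod 173: 197·137 ≡ 1 (mod 173), so 197⁻¹ ≡ 137.
k = 36 + 197·((120 − 36)·137 mod 173) = 36 + 197·90 = 17766.
Check: 17766 mod 197 = 36, 17766 mod 173 = 120. ✓

17766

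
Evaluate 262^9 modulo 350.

202

9 in binary is 1001, i.e. 9 = 8 + 1.
262^1 ≡ 262 (mod 350)
262^2 ≡ 262^2 = 68644 ≡ 44 (mod 350)
262^4 ≡ 44^2 = 1936 ≡ 186 (mod 350)
262^8 ≡ 186^2 = 34596 ≡ 296 (mod 350)
262^9 = 262^8 * 262^1 ≡ 296 * 262 (mod 350).
296 * 262 = 77552 ≡ 202 (mod 350).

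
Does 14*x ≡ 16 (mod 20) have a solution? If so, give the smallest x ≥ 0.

4

gcd(14, 20) = 2, and 2 | 16, so solutions exist.
Divide through by 2: 7*x = 8 (mod 10).
7⁻¹ ≡ 3 (mod 10).
x ≡ 3*8 ≡ 4 (mod 10).
The smallest non-negative solution is x = 4.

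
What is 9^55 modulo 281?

10

9^1 ≡ 9 (mod 281)
9^2 ≡ 9^2 = 81 (mod 281)
9^4 ≡ 81^2 = 6561 ≡ 98 (mod 281)
9^8 ≡ 98^2 = 9604 ≡ 50 (mod 281)
9^16 ≡ 50^2 = 2500 ≡ 252 (mod 281)
9^32 ≡ 252^2 = 63504 ≡ 279 (mod 281)
9^55 = 9^32 · 9^16 · 9^4 · 9^2 · 9^1 ≡ 279 · 252 · 98 · 81 · 9 (mod 281).
Accumulate the product:
279 · 252 = 70308 ≡ 58
58 · 98 = 5684 ≡ 64
64 · 81 = 5184 ≡ 126
126 · 9 = 1134 ≡ 10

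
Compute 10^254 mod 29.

Compute successive squares:
10^1 ≡ 10 (mod 29)
10^2 ≡ 10^2 = 100 ≡ 13 (mod 29)
10^4 ≡ 13^2 = 169 ≡ 24 (mod 29)
10^8 ≡ 24^2 = 576 ≡ 25 (mod 29)
10^16 ≡ 25^2 = 625 ≡ 16 (mod 29)
10^32 ≡ 16^2 = 256 ≡ 24 (mod 29)
10^64 ≡ 24^2 = 576 ≡ 25 (mod 29)
10^128 ≡ 25^2 = 625 ≡ 16 (mod 29)
10^254 = 10^128 · 10^64 · 10^32 · 10^16 · 10^8 · 10^4 · 10^2 ≡ 16 · 25 · 24 · 16 · 25 · 24 · 13 (mod 29).
Accumulate the product:
16 · 25 = 400 ≡ 23
23 · 24 = 552 ≡ 1
1 · 16 = 16
16 · 25 = 400 ≡ 23
23 · 24 = 552 ≡ 1
1 · 13 = 13

13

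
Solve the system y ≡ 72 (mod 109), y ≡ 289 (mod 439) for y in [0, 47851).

32336

109⁻¹ mod 439: 109×145 ≡ 1 (mod 439), so 109⁻¹ ≡ 145.
y = 72 + 109×((289 − 72)×145 mod 439) = 72 + 109×296 = 32336.
Check: 32336 mod 109 = 72, 32336 mod 439 = 289. ✓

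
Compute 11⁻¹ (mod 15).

11

Run the extended Euclidean algorithm:
15 = 1*11 + 4
11 = 2*4 + 3
4 = 1*3 + 1
3 = 3*1 + 0
gcd(11, 15) = 1, so the inverse exists.
Bézout: 1 = 3*15 − 4*11.
So 11⁻¹ ≡ −4 ≡ 11 (mod 15).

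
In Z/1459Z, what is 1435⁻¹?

1155

1459 = 1×1435 + 24
1435 = 59×24 + 19
24 = 1×19 + 5
19 = 3×5 + 4
5 = 1×4 + 1
4 = 4×1 + 0
gcd(1435, 1459) = 1, so the inverse exists.
Back-substitute for 1:
1 = 1×5 − 1×4
  = −1×19 + 4×5
  = 4×24 − 5×19
  = −5×1435 + 299×24
  = 299×1459 − 304×1435
So 1435⁻¹ ≡ −304 ≡ 1155 (mod 1459).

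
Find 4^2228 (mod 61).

2228 in binary is 100010110100, i.e. 2228 = 2048 + 128 + 32 + 16 + 4.
4^1 ≡ 4 (mod 61)
4^2 ≡ 4^2 = 16 (mod 61)
4^4 ≡ 16^2 = 256 ≡ 12 (mod 61)
4^8 ≡ 12^2 = 144 ≡ 22 (mod 61)
4^16 ≡ 22^2 = 484 ≡ 57 (mod 61)
4^32 ≡ 57^2 = 3249 ≡ 16 (mod 61)
4^64 ≡ 16^2 = 256 ≡ 12 (mod 61)
4^128 ≡ 12^2 = 144 ≡ 22 (mod 61)
4^256 ≡ 22^2 = 484 ≡ 57 (mod 61)
4^512 ≡ 57^2 = 3249 ≡ 16 (mod 61)
4^1024 ≡ 16^2 = 256 ≡ 12 (mod 61)
4^2048 ≡ 12^2 = 144 ≡ 22 (mod 61)
4^2228 = 4^2048 * 4^128 * 4^32 * 4^16 * 4^4 ≡ 22 * 22 * 16 * 57 * 12 (mod 61).
Accumulate the product:
22 * 22 = 484 ≡ 57
57 * 16 = 912 ≡ 58
58 * 57 = 3306 ≡ 12
12 * 12 = 144 ≡ 22

22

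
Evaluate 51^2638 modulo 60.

21

51^1 ≡ 51 (mod 60)
51^2 ≡ 51^2 = 2601 ≡ 21 (mod 60)
51^4 ≡ 21^2 = 441 ≡ 21 (mod 60)
51^8 ≡ 21^2 = 441 ≡ 21 (mod 60)
51^16 ≡ 21^2 = 441 ≡ 21 (mod 60)
51^32 ≡ 21^2 = 441 ≡ 21 (mod 60)
51^64 ≡ 21^2 = 441 ≡ 21 (mod 60)
51^128 ≡ 21^2 = 441 ≡ 21 (mod 60)
51^256 ≡ 21^2 = 441 ≡ 21 (mod 60)
51^512 ≡ 21^2 = 441 ≡ 21 (mod 60)
51^1024 ≡ 21^2 = 441 ≡ 21 (mod 60)
51^2048 ≡ 21^2 = 441 ≡ 21 (mod 60)
51^2638 = 51^2048 * 51^512 * 51^64 * 51^8 * 51^4 * 51^2 ≡ 21 * 21 * 21 * 21 * 21 * 21 (mod 60).
Accumulate the product:
21 * 21 = 441 ≡ 21
21 * 21 = 441 ≡ 21
21 * 21 = 441 ≡ 21
21 * 21 = 441 ≡ 21
21 * 21 = 441 ≡ 21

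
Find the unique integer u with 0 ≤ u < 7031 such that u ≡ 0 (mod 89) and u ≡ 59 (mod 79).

89⁻¹ mod 79: 89*8 ≡ 1 (mod 79), so 89⁻¹ ≡ 8.
u = 0 + 89*((59 − 0)*8 mod 79) = 0 + 89*77 = 6853.

6853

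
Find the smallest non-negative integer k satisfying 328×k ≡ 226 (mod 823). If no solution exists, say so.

gcd(328, 823) = 1, so a unique solution mod 823 exists.
328⁻¹ ≡ 685 (mod 823).
k ≡ 685×226 ≡ 86 (mod 823).

86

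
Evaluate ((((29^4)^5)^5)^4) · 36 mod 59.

(29)^4 ≡ 48 (mod 59)
(48)^5 ≡ 19 (mod 59)
(19)^5 ≡ 46 (mod 59)
(46)^4 ≡ 5 (mod 59)
5 · 36 = 180 ≡ 3 (mod 59)

3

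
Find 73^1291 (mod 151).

Using repeated squaring:
73^1 ≡ 73 (mod 151)
73^2 ≡ 73^2 = 5329 ≡ 44 (mod 151)
73^4 ≡ 44^2 = 1936 ≡ 124 (mod 151)
73^8 ≡ 124^2 = 15376 ≡ 125 (mod 151)
73^16 ≡ 125^2 = 15625 ≡ 72 (mod 151)
73^32 ≡ 72^2 = 5184 ≡ 50 (mod 151)
73^64 ≡ 50^2 = 2500 ≡ 84 (mod 151)
73^128 ≡ 84^2 = 7056 ≡ 110 (mod 151)
73^256 ≡ 110^2 = 12100 ≡ 20 (mod 151)
73^512 ≡ 20^2 = 400 ≡ 98 (mod 151)
73^1024 ≡ 98^2 = 9604 ≡ 91 (mod 151)
73^1291 = 73^1024 * 73^256 * 73^8 * 73^2 * 73^1 ≡ 91 * 20 * 125 * 44 * 73 (mod 151).
Accumulate the product:
91 * 20 = 1820 ≡ 8
8 * 125 = 1000 ≡ 94
94 * 44 = 4136 ≡ 59
59 * 73 = 4307 ≡ 79

79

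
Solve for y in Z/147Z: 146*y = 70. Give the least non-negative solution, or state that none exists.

gcd(146, 147) = 1, so a unique solution mod 147 exists.
146⁻¹ ≡ 146 (mod 147).
y ≡ 146*70 ≡ 77 (mod 147).

77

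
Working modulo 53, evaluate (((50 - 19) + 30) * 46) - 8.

42

50 - 19 = 31
31 + 30 = 61 ≡ 8 (mod 53)
8 * 46 = 368 ≡ 50 (mod 53)
50 - 8 = 42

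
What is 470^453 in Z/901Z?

384

Using repeated squaring:
453 in binary is 111000101, i.e. 453 = 256 + 128 + 64 + 4 + 1.
470^1 ≡ 470 (mod 901)
470^2 ≡ 470^2 = 220900 ≡ 155 (mod 901)
470^4 ≡ 155^2 = 24025 ≡ 599 (mod 901)
470^8 ≡ 599^2 = 358801 ≡ 203 (mod 901)
470^16 ≡ 203^2 = 41209 ≡ 664 (mod 901)
470^32 ≡ 664^2 = 440896 ≡ 307 (mod 901)
470^64 ≡ 307^2 = 94249 ≡ 545 (mod 901)
470^128 ≡ 545^2 = 297025 ≡ 596 (mod 901)
470^256 ≡ 596^2 = 355216 ≡ 222 (mod 901)
470^453 = 470^256 * 470^128 * 470^64 * 470^4 * 470^1 ≡ 222 * 596 * 545 * 599 * 470 (mod 901).
Accumulate the product:
222 * 596 = 132312 ≡ 766
766 * 545 = 417470 ≡ 307
307 * 599 = 183893 ≡ 89
89 * 470 = 41830 ≡ 384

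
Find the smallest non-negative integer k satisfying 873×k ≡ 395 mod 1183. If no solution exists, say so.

gcd(873, 1183) = 1, so a unique solution mod 1183 exists.
873⁻¹ ≡ 332 (mod 1183).
k ≡ 332×395 ≡ 1010 (mod 1183).

1010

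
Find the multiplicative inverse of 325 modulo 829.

By the extended Euclidean algorithm:
829 = 2·325 + 179
325 = 1·179 + 146
179 = 1·146 + 33
146 = 4·33 + 14
33 = 2·14 + 5
14 = 2·5 + 4
5 = 1·4 + 1
4 = 4·1 + 0
gcd(325, 829) = 1, so the inverse exists.
Bézout: 1 = 69·829 − 176·325.
So 325⁻¹ ≡ −176 ≡ 653 (mod 829).

653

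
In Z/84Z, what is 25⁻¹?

84 = 3·25 + 9
25 = 2·9 + 7
9 = 1·7 + 2
7 = 3·2 + 1
2 = 2·1 + 0
gcd(25, 84) = 1, so the inverse exists.
Back-substitute for 1:
1 = 1·7 − 3·2
  = −3·9 + 4·7
  = 4·25 − 11·9
  = −11·84 + 37·25
So 25⁻¹ ≡ 37 (mod 84).

37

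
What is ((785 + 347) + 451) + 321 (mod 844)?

216

785 + 347 = 1132 ≡ 288 (mod 844)
288 + 451 = 739
739 + 321 = 1060 ≡ 216 (mod 844)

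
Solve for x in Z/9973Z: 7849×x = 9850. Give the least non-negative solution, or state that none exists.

gcd(7849, 9973) = 1, so a unique solution mod 9973 exists.
7849⁻¹ ≡ 1526 (mod 9973).
x ≡ 1526×9850 ≡ 1789 (mod 9973).

1789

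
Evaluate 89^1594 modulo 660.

1

Compute successive squares:
89^1 ≡ 89 (mod 660)
89^2 ≡ 89^2 = 7921 ≡ 1 (mod 660)
89^4 ≡ 1^2 = 1 (mod 660)
89^8 ≡ 1^2 = 1 (mod 660)
89^16 ≡ 1^2 = 1 (mod 660)
89^32 ≡ 1^2 = 1 (mod 660)
89^64 ≡ 1^2 = 1 (mod 660)
89^128 ≡ 1^2 = 1 (mod 660)
89^256 ≡ 1^2 = 1 (mod 660)
89^512 ≡ 1^2 = 1 (mod 660)
89^1024 ≡ 1^2 = 1 (mod 660)
89^1594 = 89^1024 * 89^512 * 89^32 * 89^16 * 89^8 * 89^2 ≡ 1 * 1 * 1 * 1 * 1 * 1 (mod 660).
Accumulate the product:
1 * 1 = 1
1 * 1 = 1
1 * 1 = 1
1 * 1 = 1
1 * 1 = 1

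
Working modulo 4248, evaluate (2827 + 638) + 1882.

1099

2827 + 638 = 3465
3465 + 1882 = 5347 ≡ 1099 (mod 4248)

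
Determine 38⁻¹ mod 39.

38

By the extended Euclidean algorithm:
39 = 1·38 + 1
38 = 38·1 + 0
gcd(38, 39) = 1, so the inverse exists.
Bézout: 1 = 1·39 − 1·38.
So 38⁻¹ ≡ −1 ≡ 38 (mod 39).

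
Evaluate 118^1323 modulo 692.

By square-and-multiply:
1323 in binary is 10100101011, i.e. 1323 = 1024 + 256 + 32 + 8 + 2 + 1.
118^1 ≡ 118 (mod 692)
118^2 ≡ 118^2 = 13924 ≡ 84 (mod 692)
118^4 ≡ 84^2 = 7056 ≡ 136 (mod 692)
118^8 ≡ 136^2 = 18496 ≡ 504 (mod 692)
118^16 ≡ 504^2 = 254016 ≡ 52 (mod 692)
118^32 ≡ 52^2 = 2704 ≡ 628 (mod 692)
118^64 ≡ 628^2 = 394384 ≡ 636 (mod 692)
118^128 ≡ 636^2 = 404496 ≡ 368 (mod 692)
118^256 ≡ 368^2 = 135424 ≡ 484 (mod 692)
118^512 ≡ 484^2 = 234256 ≡ 360 (mod 692)
118^1024 ≡ 360^2 = 129600 ≡ 196 (mod 692)
118^1323 = 118^1024 * 118^256 * 118^32 * 118^8 * 118^2 * 118^1 ≡ 196 * 484 * 628 * 504 * 84 * 118 (mod 692).
Accumulate the product:
196 * 484 = 94864 ≡ 60
60 * 628 = 37680 ≡ 312
312 * 504 = 157248 ≡ 164
164 * 84 = 13776 ≡ 628
628 * 118 = 74104 ≡ 60

60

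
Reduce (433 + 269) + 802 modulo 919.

433 + 269 = 702
702 + 802 = 1504 ≡ 585 (mod 919)

585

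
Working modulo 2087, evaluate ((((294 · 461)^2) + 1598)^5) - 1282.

1942

294 · 461 = 135534 ≡ 1966 (mod 2087)
(1966)^2 ≡ 32 (mod 2087)
32 + 1598 = 1630
(1630)^5 ≡ 1137 (mod 2087)
1137 - 1282 = -145 ≡ 1942 (mod 2087)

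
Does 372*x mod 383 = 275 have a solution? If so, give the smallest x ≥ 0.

gcd(372, 383) = 1, so a unique solution mod 383 exists.
372⁻¹ ≡ 174 (mod 383).
x ≡ 174*275 ≡ 358 (mod 383).

358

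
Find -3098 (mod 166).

-3098 = -19×166 + 56, so -3098 ≡ 56 (mod 166).

56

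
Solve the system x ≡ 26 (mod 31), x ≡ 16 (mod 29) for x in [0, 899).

770

31⁻¹ mod 29: 31*15 ≡ 1 (mod 29), so 31⁻¹ ≡ 15.
x = 26 + 31*((16 − 26)*15 mod 29) = 26 + 31*24 = 770.
Check: 770 mod 31 = 26, 770 mod 29 = 16. ✓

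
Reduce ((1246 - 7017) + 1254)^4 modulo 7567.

7205

1246 - 7017 = -5771 ≡ 1796 (mod 7567)
1796 + 1254 = 3050
(3050)^4 ≡ 7205 (mod 7567)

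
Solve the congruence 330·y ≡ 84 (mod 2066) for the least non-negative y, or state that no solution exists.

883

gcd(330, 2066) = 2, and 2 | 84, so solutions exist.
Divide through by 2: 165·y mod 1033 = 42.
165⁻¹ ≡ 144 (mod 1033).
y ≡ 144·42 ≡ 883 (mod 1033).
The smallest non-negative solution is y = 883.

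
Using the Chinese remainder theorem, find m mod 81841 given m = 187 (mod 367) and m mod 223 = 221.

55971

367⁻¹ mod 223: 367×175 ≡ 1 (mod 223), so 367⁻¹ ≡ 175.
m = 187 + 367×((221 − 187)×175 mod 223) = 187 + 367×152 = 55971.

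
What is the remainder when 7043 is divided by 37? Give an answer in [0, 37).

7043 = 190*37 + 13, so 7043 ≡ 13 (mod 37).

13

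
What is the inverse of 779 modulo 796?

Run the extended Euclidean algorithm:
796 = 1*779 + 17
779 = 45*17 + 14
17 = 1*14 + 3
14 = 4*3 + 2
3 = 1*2 + 1
2 = 2*1 + 0
gcd(779, 796) = 1, so the inverse exists.
Back-substitute for 1:
1 = 1*3 − 1*2
  = −1*14 + 5*3
  = 5*17 − 6*14
  = −6*779 + 275*17
  = 275*796 − 281*779
So 779⁻¹ ≡ −281 ≡ 515 (mod 796).

515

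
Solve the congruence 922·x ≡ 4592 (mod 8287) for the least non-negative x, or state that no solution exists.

gcd(922, 8287) = 1, so a unique solution mod 8287 exists.
922⁻¹ ≡ 4521 (mod 8287).
x ≡ 4521·4592 ≡ 1497 (mod 8287).

1497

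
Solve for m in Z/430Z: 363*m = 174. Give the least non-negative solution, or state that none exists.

gcd(363, 430) = 1, so a unique solution mod 430 exists.
363⁻¹ ≡ 77 (mod 430).
m ≡ 77*174 ≡ 68 (mod 430).

68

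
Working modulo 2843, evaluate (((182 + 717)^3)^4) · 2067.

182 + 717 = 899
(899)^3 ≡ 1404 (mod 2843)
(1404)^4 ≡ 2280 (mod 2843)
2280 · 2067 = 4712760 ≡ 1909 (mod 2843)

1909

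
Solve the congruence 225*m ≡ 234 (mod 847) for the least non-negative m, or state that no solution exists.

gcd(225, 847) = 1, so a unique solution mod 847 exists.
225⁻¹ ≡ 64 (mod 847).
m ≡ 64*234 ≡ 577 (mod 847).

577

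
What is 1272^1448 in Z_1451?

Compute successive squares:
1272^1 ≡ 1272 (mod 1451)
1272^2 ≡ 1272^2 = 1617984 ≡ 119 (mod 1451)
1272^4 ≡ 119^2 = 14161 ≡ 1102 (mod 1451)
1272^8 ≡ 1102^2 = 1214404 ≡ 1368 (mod 1451)
1272^16 ≡ 1368^2 = 1871424 ≡ 1085 (mod 1451)
1272^32 ≡ 1085^2 = 1177225 ≡ 464 (mod 1451)
1272^64 ≡ 464^2 = 215296 ≡ 548 (mod 1451)
1272^128 ≡ 548^2 = 300304 ≡ 1398 (mod 1451)
1272^256 ≡ 1398^2 = 1954404 ≡ 1358 (mod 1451)
1272^512 ≡ 1358^2 = 1844164 ≡ 1394 (mod 1451)
1272^1024 ≡ 1394^2 = 1943236 ≡ 347 (mod 1451)
1272^1448 = 1272^1024 * 1272^256 * 1272^128 * 1272^32 * 1272^8 ≡ 347 * 1358 * 1398 * 464 * 1368 (mod 1451).
Accumulate the product:
347 * 1358 = 471226 ≡ 1102
1102 * 1398 = 1540596 ≡ 1085
1085 * 464 = 503440 ≡ 1394
1394 * 1368 = 1906992 ≡ 378

378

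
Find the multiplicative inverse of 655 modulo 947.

827

Run the extended Euclidean algorithm:
947 = 1×655 + 292
655 = 2×292 + 71
292 = 4×71 + 8
71 = 8×8 + 7
8 = 1×7 + 1
7 = 7×1 + 0
gcd(655, 947) = 1, so the inverse exists.
Back-substitute for 1:
1 = 1×8 − 1×7
  = −1×71 + 9×8
  = 9×292 − 37×71
  = −37×655 + 83×292
  = 83×947 − 120×655
So 655⁻¹ ≡ −120 ≡ 827 (mod 947).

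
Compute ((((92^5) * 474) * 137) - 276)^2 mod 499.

279

(92)^5 ≡ 278 (mod 499)
278 * 474 = 131772 ≡ 36 (mod 499)
36 * 137 = 4932 ≡ 441 (mod 499)
441 - 276 = 165
(165)^2 ≡ 279 (mod 499)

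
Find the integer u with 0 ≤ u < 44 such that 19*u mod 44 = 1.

7

Run the extended Euclidean algorithm:
44 = 2·19 + 6
19 = 3·6 + 1
6 = 6·1 + 0
gcd(19, 44) = 1, so the inverse exists.
Bézout: 1 = −3·44 + 7·19.
So 19⁻¹ ≡ 7 (mod 44).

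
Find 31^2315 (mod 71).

34

Using repeated squaring:
31^1 ≡ 31 (mod 71)
31^2 ≡ 31^2 = 961 ≡ 38 (mod 71)
31^4 ≡ 38^2 = 1444 ≡ 24 (mod 71)
31^8 ≡ 24^2 = 576 ≡ 8 (mod 71)
31^16 ≡ 8^2 = 64 (mod 71)
31^32 ≡ 64^2 = 4096 ≡ 49 (mod 71)
31^64 ≡ 49^2 = 2401 ≡ 58 (mod 71)
31^128 ≡ 58^2 = 3364 ≡ 27 (mod 71)
31^256 ≡ 27^2 = 729 ≡ 19 (mod 71)
31^512 ≡ 19^2 = 361 ≡ 6 (mod 71)
31^1024 ≡ 6^2 = 36 (mod 71)
31^2048 ≡ 36^2 = 1296 ≡ 18 (mod 71)
31^2315 = 31^2048 · 31^256 · 31^8 · 31^2 · 31^1 ≡ 18 · 19 · 8 · 38 · 31 (mod 71).
Accumulate the product:
18 · 19 = 342 ≡ 58
58 · 8 = 464 ≡ 38
38 · 38 = 1444 ≡ 24
24 · 31 = 744 ≡ 34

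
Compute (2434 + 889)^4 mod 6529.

4890

2434 + 889 = 3323
(3323)^4 ≡ 4890 (mod 6529)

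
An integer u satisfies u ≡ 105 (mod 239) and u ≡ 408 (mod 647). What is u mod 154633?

239⁻¹ mod 647: 239*379 ≡ 1 (mod 647), so 239⁻¹ ≡ 379.
u = 105 + 239*((408 − 105)*379 mod 647) = 105 + 239*318 = 76107.

76107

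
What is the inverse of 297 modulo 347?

229

Apply the Euclidean algorithm and back-substitute:
347 = 1*297 + 50
297 = 5*50 + 47
50 = 1*47 + 3
47 = 15*3 + 2
3 = 1*2 + 1
2 = 2*1 + 0
gcd(297, 347) = 1, so the inverse exists.
Back-substitute for 1:
1 = 1*3 − 1*2
  = −1*47 + 16*3
  = 16*50 − 17*47
  = −17*297 + 101*50
  = 101*347 − 118*297
So 297⁻¹ ≡ −118 ≡ 229 (mod 347).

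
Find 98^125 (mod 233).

Using repeated squaring:
125 in binary is 1111101, i.e. 125 = 64 + 32 + 16 + 8 + 4 + 1.
98^1 ≡ 98 (mod 233)
98^2 ≡ 98^2 = 9604 ≡ 51 (mod 233)
98^4 ≡ 51^2 = 2601 ≡ 38 (mod 233)
98^8 ≡ 38^2 = 1444 ≡ 46 (mod 233)
98^16 ≡ 46^2 = 2116 ≡ 19 (mod 233)
98^32 ≡ 19^2 = 361 ≡ 128 (mod 233)
98^64 ≡ 128^2 = 16384 ≡ 74 (mod 233)
98^125 = 98^64 * 98^32 * 98^16 * 98^8 * 98^4 * 98^1 ≡ 74 * 128 * 19 * 46 * 38 * 98 (mod 233).
Accumulate the product:
74 * 128 = 9472 ≡ 152
152 * 19 = 2888 ≡ 92
92 * 46 = 4232 ≡ 38
38 * 38 = 1444 ≡ 46
46 * 98 = 4508 ≡ 81

81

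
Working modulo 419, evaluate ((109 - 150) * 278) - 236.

109 - 150 = -41 ≡ 378 (mod 419)
378 * 278 = 105084 ≡ 334 (mod 419)
334 - 236 = 98

98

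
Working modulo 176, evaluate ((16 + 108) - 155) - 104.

41

16 + 108 = 124
124 - 155 = -31 ≡ 145 (mod 176)
145 - 104 = 41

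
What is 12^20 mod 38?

20 in binary is 10100, i.e. 20 = 16 + 4.
12^1 ≡ 12 (mod 38)
12^2 ≡ 12^2 = 144 ≡ 30 (mod 38)
12^4 ≡ 30^2 = 900 ≡ 26 (mod 38)
12^8 ≡ 26^2 = 676 ≡ 30 (mod 38)
12^16 ≡ 30^2 = 900 ≡ 26 (mod 38)
12^20 = 12^16 × 12^4 ≡ 26 × 26 (mod 38).
26 × 26 = 676 ≡ 30 (mod 38).

30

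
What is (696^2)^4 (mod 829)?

(696)^2 ≡ 280 (mod 829)
(280)^4 ≡ 17 (mod 829)

17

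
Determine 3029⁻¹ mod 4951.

3815

By the extended Euclidean algorithm:
4951 = 1·3029 + 1922
3029 = 1·1922 + 1107
1922 = 1·1107 + 815
1107 = 1·815 + 292
815 = 2·292 + 231
292 = 1·231 + 61
231 = 3·61 + 48
61 = 1·48 + 13
48 = 3·13 + 9
13 = 1·9 + 4
9 = 2·4 + 1
4 = 4·1 + 0
gcd(3029, 4951) = 1, so the inverse exists.
Bézout: 1 = 695·4951 − 1136·3029.
So 3029⁻¹ ≡ −1136 ≡ 3815 (mod 4951).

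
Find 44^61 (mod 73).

31

61 in binary is 111101, i.e. 61 = 32 + 16 + 8 + 4 + 1.
44^1 ≡ 44 (mod 73)
44^2 ≡ 44^2 = 1936 ≡ 38 (mod 73)
44^4 ≡ 38^2 = 1444 ≡ 57 (mod 73)
44^8 ≡ 57^2 = 3249 ≡ 37 (mod 73)
44^16 ≡ 37^2 = 1369 ≡ 55 (mod 73)
44^32 ≡ 55^2 = 3025 ≡ 32 (mod 73)
44^61 = 44^32 * 44^16 * 44^8 * 44^4 * 44^1 ≡ 32 * 55 * 37 * 57 * 44 (mod 73).
Accumulate the product:
32 * 55 = 1760 ≡ 8
8 * 37 = 296 ≡ 4
4 * 57 = 228 ≡ 9
9 * 44 = 396 ≡ 31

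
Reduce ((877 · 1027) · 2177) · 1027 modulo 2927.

877 · 1027 = 900679 ≡ 2090 (mod 2927)
2090 · 2177 = 4549930 ≡ 1372 (mod 2927)
1372 · 1027 = 1409044 ≡ 1157 (mod 2927)

1157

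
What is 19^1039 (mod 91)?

33

By square-and-multiply:
1039 in binary is 10000001111, i.e. 1039 = 1024 + 8 + 4 + 2 + 1.
19^1 ≡ 19 (mod 91)
19^2 ≡ 19^2 = 361 ≡ 88 (mod 91)
19^4 ≡ 88^2 = 7744 ≡ 9 (mod 91)
19^8 ≡ 9^2 = 81 (mod 91)
19^16 ≡ 81^2 = 6561 ≡ 9 (mod 91)
19^32 ≡ 9^2 = 81 (mod 91)
19^64 ≡ 81^2 = 6561 ≡ 9 (mod 91)
19^128 ≡ 9^2 = 81 (mod 91)
19^256 ≡ 81^2 = 6561 ≡ 9 (mod 91)
19^512 ≡ 9^2 = 81 (mod 91)
19^1024 ≡ 81^2 = 6561 ≡ 9 (mod 91)
19^1039 = 19^1024 × 19^8 × 19^4 × 19^2 × 19^1 ≡ 9 × 81 × 9 × 88 × 19 (mod 91).
Accumulate the product:
9 × 81 = 729 ≡ 1
1 × 9 = 9
9 × 88 = 792 ≡ 64
64 × 19 = 1216 ≡ 33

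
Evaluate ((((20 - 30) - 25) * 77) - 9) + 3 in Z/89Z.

58

20 - 30 = -10 ≡ 79 (mod 89)
79 - 25 = 54
54 * 77 = 4158 ≡ 64 (mod 89)
64 - 9 = 55
55 + 3 = 58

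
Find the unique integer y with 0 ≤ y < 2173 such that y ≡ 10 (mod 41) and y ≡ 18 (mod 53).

707

41⁻¹ mod 53: 41·22 ≡ 1 (mod 53), so 41⁻¹ ≡ 22.
y = 10 + 41·((18 − 10)·22 mod 53) = 10 + 41·17 = 707.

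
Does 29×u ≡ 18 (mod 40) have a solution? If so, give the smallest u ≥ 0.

gcd(29, 40) = 1, so a unique solution mod 40 exists.
29⁻¹ ≡ 29 (mod 40).
u ≡ 29×18 ≡ 2 (mod 40).

2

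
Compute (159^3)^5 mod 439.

376

(159)^3 ≡ 195 (mod 439)
(195)^5 ≡ 376 (mod 439)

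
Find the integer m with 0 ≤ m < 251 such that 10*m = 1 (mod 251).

251 = 25·10 + 1
10 = 10·1 + 0
gcd(10, 251) = 1, so the inverse exists.
Bézout: 1 = 1·251 − 25·10.
So 10⁻¹ ≡ −25 ≡ 226 (mod 251).

226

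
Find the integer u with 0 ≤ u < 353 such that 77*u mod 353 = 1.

298

Run the extended Euclidean algorithm:
353 = 4*77 + 45
77 = 1*45 + 32
45 = 1*32 + 13
32 = 2*13 + 6
13 = 2*6 + 1
6 = 6*1 + 0
gcd(77, 353) = 1, so the inverse exists.
Bézout: 1 = 12*353 − 55*77.
So 77⁻¹ ≡ −55 ≡ 298 (mod 353).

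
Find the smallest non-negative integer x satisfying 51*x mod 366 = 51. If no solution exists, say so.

1

gcd(51, 366) = 3, and 3 | 51, so solutions exist.
Divide through by 3: 17*x = 17 (mod 122).
17⁻¹ ≡ 79 (mod 122).
x ≡ 79*17 ≡ 1 (mod 122).
The smallest non-negative solution is x = 1.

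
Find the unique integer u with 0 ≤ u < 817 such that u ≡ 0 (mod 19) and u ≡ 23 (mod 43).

152

19⁻¹ mod 43: 19*34 ≡ 1 (mod 43), so 19⁻¹ ≡ 34.
u = 0 + 19*((23 − 0)*34 mod 43) = 0 + 19*8 = 152.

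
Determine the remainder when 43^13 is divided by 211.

Using repeated squaring:
43^1 ≡ 43 (mod 211)
43^2 ≡ 43^2 = 1849 ≡ 161 (mod 211)
43^4 ≡ 161^2 = 25921 ≡ 179 (mod 211)
43^8 ≡ 179^2 = 32041 ≡ 180 (mod 211)
43^13 = 43^8 * 43^4 * 43^1 ≡ 180 * 179 * 43 (mod 211).
Accumulate the product:
180 * 179 = 32220 ≡ 148
148 * 43 = 6364 ≡ 34

34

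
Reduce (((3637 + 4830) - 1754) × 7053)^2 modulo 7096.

4649

3637 + 4830 = 8467 ≡ 1371 (mod 7096)
1371 - 1754 = -383 ≡ 6713 (mod 7096)
6713 × 7053 = 47346789 ≡ 2277 (mod 7096)
(2277)^2 ≡ 4649 (mod 7096)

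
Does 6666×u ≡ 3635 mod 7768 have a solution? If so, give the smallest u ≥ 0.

gcd(6666, 7768) = 2, and 2 does not divide 3635.
So the congruence has no solution.

no solution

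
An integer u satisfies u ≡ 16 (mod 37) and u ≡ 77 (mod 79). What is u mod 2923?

37⁻¹ mod 79: 37·47 ≡ 1 (mod 79), so 37⁻¹ ≡ 47.
u = 16 + 37·((77 − 16)·47 mod 79) = 16 + 37·23 = 867.
Check: 867 mod 37 = 16, 867 mod 79 = 77. ✓

867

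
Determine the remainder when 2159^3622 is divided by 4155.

2159^1 ≡ 2159 (mod 4155)
2159^2 ≡ 2159^2 = 4661281 ≡ 3526 (mod 4155)
2159^4 ≡ 3526^2 = 12432676 ≡ 916 (mod 4155)
2159^8 ≡ 916^2 = 839056 ≡ 3901 (mod 4155)
2159^16 ≡ 3901^2 = 15217801 ≡ 2191 (mod 4155)
2159^32 ≡ 2191^2 = 4800481 ≡ 1456 (mod 4155)
2159^64 ≡ 1456^2 = 2119936 ≡ 886 (mod 4155)
2159^128 ≡ 886^2 = 784996 ≡ 3856 (mod 4155)
2159^256 ≡ 3856^2 = 14868736 ≡ 2146 (mod 4155)
2159^512 ≡ 2146^2 = 4605316 ≡ 1576 (mod 4155)
2159^1024 ≡ 1576^2 = 2483776 ≡ 3241 (mod 4155)
2159^2048 ≡ 3241^2 = 10504081 ≡ 241 (mod 4155)
2159^3622 = 2159^2048 × 2159^1024 × 2159^512 × 2159^32 × 2159^4 × 2159^2 ≡ 241 × 3241 × 1576 × 1456 × 916 × 3526 (mod 4155).
Accumulate the product:
241 × 3241 = 781081 ≡ 4096
4096 × 1576 = 6455296 ≡ 2581
2581 × 1456 = 3757936 ≡ 1816
1816 × 916 = 1663456 ≡ 1456
1456 × 3526 = 5133856 ≡ 2431

2431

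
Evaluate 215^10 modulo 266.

177

Using repeated squaring:
10 in binary is 1010, i.e. 10 = 8 + 2.
215^1 ≡ 215 (mod 266)
215^2 ≡ 215^2 = 46225 ≡ 207 (mod 266)
215^4 ≡ 207^2 = 42849 ≡ 23 (mod 266)
215^8 ≡ 23^2 = 529 ≡ 263 (mod 266)
215^10 = 215^8 · 215^2 ≡ 263 · 207 (mod 266).
263 · 207 = 54441 ≡ 177 (mod 266).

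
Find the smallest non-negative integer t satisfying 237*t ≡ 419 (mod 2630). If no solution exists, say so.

257

gcd(237, 2630) = 1, so a unique solution mod 2630 exists.
237⁻¹ ≡ 1143 (mod 2630).
t ≡ 1143*419 ≡ 257 (mod 2630).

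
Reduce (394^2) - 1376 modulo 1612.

(394)^2 ≡ 484 (mod 1612)
484 - 1376 = -892 ≡ 720 (mod 1612)

720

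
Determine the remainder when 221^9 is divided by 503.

Compute successive squares:
9 in binary is 1001, i.e. 9 = 8 + 1.
221^1 ≡ 221 (mod 503)
221^2 ≡ 221^2 = 48841 ≡ 50 (mod 503)
221^4 ≡ 50^2 = 2500 ≡ 488 (mod 503)
221^8 ≡ 488^2 = 238144 ≡ 225 (mod 503)
221^9 = 221^8 * 221^1 ≡ 225 * 221 (mod 503).
225 * 221 = 49725 ≡ 431 (mod 503).

431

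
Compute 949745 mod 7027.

949745 = 135×7027 + 1100, so 949745 ≡ 1100 (mod 7027).

1100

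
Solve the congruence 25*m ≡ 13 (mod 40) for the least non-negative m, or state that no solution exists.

no solution

gcd(25, 40) = 5, and 5 does not divide 13.
So the congruence has no solution.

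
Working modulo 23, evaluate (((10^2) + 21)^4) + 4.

(10)^2 ≡ 8 (mod 23)
8 + 21 = 29 ≡ 6 (mod 23)
(6)^4 ≡ 8 (mod 23)
8 + 4 = 12

12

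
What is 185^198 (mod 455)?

365

Compute successive squares:
198 in binary is 11000110, i.e. 198 = 128 + 64 + 4 + 2.
185^1 ≡ 185 (mod 455)
185^2 ≡ 185^2 = 34225 ≡ 100 (mod 455)
185^4 ≡ 100^2 = 10000 ≡ 445 (mod 455)
185^8 ≡ 445^2 = 198025 ≡ 100 (mod 455)
185^16 ≡ 100^2 = 10000 ≡ 445 (mod 455)
185^32 ≡ 445^2 = 198025 ≡ 100 (mod 455)
185^64 ≡ 100^2 = 10000 ≡ 445 (mod 455)
185^128 ≡ 445^2 = 198025 ≡ 100 (mod 455)
185^198 = 185^128 × 185^64 × 185^4 × 185^2 ≡ 100 × 445 × 445 × 100 (mod 455).
Accumulate the product:
100 × 445 = 44500 ≡ 365
365 × 445 = 162425 ≡ 445
445 × 100 = 44500 ≡ 365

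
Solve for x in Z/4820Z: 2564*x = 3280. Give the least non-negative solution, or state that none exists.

gcd(2564, 4820) = 4, and 4 | 3280, so solutions exist.
Divide through by 4: 641*x = 820 (mod 1205).
641⁻¹ ≡ 626 (mod 1205).
x ≡ 626*820 ≡ 1195 (mod 1205).
The smallest non-negative solution is x = 1195.

1195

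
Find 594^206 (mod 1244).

206 in binary is 11001110, i.e. 206 = 128 + 64 + 8 + 4 + 2.
594^1 ≡ 594 (mod 1244)
594^2 ≡ 594^2 = 352836 ≡ 784 (mod 1244)
594^4 ≡ 784^2 = 614656 ≡ 120 (mod 1244)
594^8 ≡ 120^2 = 14400 ≡ 716 (mod 1244)
594^16 ≡ 716^2 = 512656 ≡ 128 (mod 1244)
594^32 ≡ 128^2 = 16384 ≡ 212 (mod 1244)
594^64 ≡ 212^2 = 44944 ≡ 160 (mod 1244)
594^128 ≡ 160^2 = 25600 ≡ 720 (mod 1244)
594^206 = 594^128 * 594^64 * 594^8 * 594^4 * 594^2 ≡ 720 * 160 * 716 * 120 * 784 (mod 1244).
Accumulate the product:
720 * 160 = 115200 ≡ 752
752 * 716 = 538432 ≡ 1024
1024 * 120 = 122880 ≡ 968
968 * 784 = 758912 ≡ 72

72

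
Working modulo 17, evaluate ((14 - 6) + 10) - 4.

14

14 - 6 = 8
8 + 10 = 18 ≡ 1 (mod 17)
1 - 4 = -3 ≡ 14 (mod 17)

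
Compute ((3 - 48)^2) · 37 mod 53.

3 - 48 = -45 ≡ 8 (mod 53)
(8)^2 ≡ 11 (mod 53)
11 · 37 = 407 ≡ 36 (mod 53)

36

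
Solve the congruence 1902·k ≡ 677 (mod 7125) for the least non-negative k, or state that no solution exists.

gcd(1902, 7125) = 3, and 3 does not divide 677.
So the congruence has no solution.

no solution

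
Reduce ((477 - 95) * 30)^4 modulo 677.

477 - 95 = 382
382 * 30 = 11460 ≡ 628 (mod 677)
(628)^4 ≡ 146 (mod 677)

146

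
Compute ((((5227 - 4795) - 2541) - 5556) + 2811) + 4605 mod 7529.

5227 - 4795 = 432
432 - 2541 = -2109 ≡ 5420 (mod 7529)
5420 - 5556 = -136 ≡ 7393 (mod 7529)
7393 + 2811 = 10204 ≡ 2675 (mod 7529)
2675 + 4605 = 7280

7280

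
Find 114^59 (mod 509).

59 in binary is 111011, i.e. 59 = 32 + 16 + 8 + 2 + 1.
114^1 ≡ 114 (mod 509)
114^2 ≡ 114^2 = 12996 ≡ 271 (mod 509)
114^4 ≡ 271^2 = 73441 ≡ 145 (mod 509)
114^8 ≡ 145^2 = 21025 ≡ 156 (mod 509)
114^16 ≡ 156^2 = 24336 ≡ 413 (mod 509)
114^32 ≡ 413^2 = 170569 ≡ 54 (mod 509)
114^59 = 114^32 · 114^16 · 114^8 · 114^2 · 114^1 ≡ 54 · 413 · 156 · 271 · 114 (mod 509).
Accumulate the product:
54 · 413 = 22302 ≡ 415
415 · 156 = 64740 ≡ 97
97 · 271 = 26287 ≡ 328
328 · 114 = 37392 ≡ 235

235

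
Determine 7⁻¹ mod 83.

12

83 = 11×7 + 6
7 = 1×6 + 1
6 = 6×1 + 0
gcd(7, 83) = 1, so the inverse exists.
Bézout: 1 = −1×83 + 12×7.
So 7⁻¹ ≡ 12 (mod 83).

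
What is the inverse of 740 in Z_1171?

1027

1171 = 1×740 + 431
740 = 1×431 + 309
431 = 1×309 + 122
309 = 2×122 + 65
122 = 1×65 + 57
65 = 1×57 + 8
57 = 7×8 + 1
8 = 8×1 + 0
gcd(740, 1171) = 1, so the inverse exists.
Back-substitute for 1:
1 = 1×57 − 7×8
  = −7×65 + 8×57
  = 8×122 − 15×65
  = −15×309 + 38×122
  = 38×431 − 53×309
  = −53×740 + 91×431
  = 91×1171 − 144×740
So 740⁻¹ ≡ −144 ≡ 1027 (mod 1171).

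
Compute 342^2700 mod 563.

268

By square-and-multiply:
342^1 ≡ 342 (mod 563)
342^2 ≡ 342^2 = 116964 ≡ 423 (mod 563)
342^4 ≡ 423^2 = 178929 ≡ 458 (mod 563)
342^8 ≡ 458^2 = 209764 ≡ 328 (mod 563)
342^16 ≡ 328^2 = 107584 ≡ 51 (mod 563)
342^32 ≡ 51^2 = 2601 ≡ 349 (mod 563)
342^64 ≡ 349^2 = 121801 ≡ 193 (mod 563)
342^128 ≡ 193^2 = 37249 ≡ 91 (mod 563)
342^256 ≡ 91^2 = 8281 ≡ 399 (mod 563)
342^512 ≡ 399^2 = 159201 ≡ 435 (mod 563)
342^1024 ≡ 435^2 = 189225 ≡ 57 (mod 563)
342^2048 ≡ 57^2 = 3249 ≡ 434 (mod 563)
342^2700 = 342^2048 * 342^512 * 342^128 * 342^8 * 342^4 ≡ 434 * 435 * 91 * 328 * 458 (mod 563).
Accumulate the product:
434 * 435 = 188790 ≡ 185
185 * 91 = 16835 ≡ 508
508 * 328 = 166624 ≡ 539
539 * 458 = 246862 ≡ 268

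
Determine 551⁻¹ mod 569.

158

Apply the Euclidean algorithm and back-substitute:
569 = 1×551 + 18
551 = 30×18 + 11
18 = 1×11 + 7
11 = 1×7 + 4
7 = 1×4 + 3
4 = 1×3 + 1
3 = 3×1 + 0
gcd(551, 569) = 1, so the inverse exists.
Back-substitute for 1:
1 = 1×4 − 1×3
  = −1×7 + 2×4
  = 2×11 − 3×7
  = −3×18 + 5×11
  = 5×551 − 153×18
  = −153×569 + 158×551
So 551⁻¹ ≡ 158 (mod 569).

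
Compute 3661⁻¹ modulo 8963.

By the extended Euclidean algorithm:
8963 = 2*3661 + 1641
3661 = 2*1641 + 379
1641 = 4*379 + 125
379 = 3*125 + 4
125 = 31*4 + 1
4 = 4*1 + 0
gcd(3661, 8963) = 1, so the inverse exists.
Back-substitute for 1:
1 = 1*125 − 31*4
  = −31*379 + 94*125
  = 94*1641 − 407*379
  = −407*3661 + 908*1641
  = 908*8963 − 2223*3661
So 3661⁻¹ ≡ −2223 ≡ 6740 (mod 8963).

6740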